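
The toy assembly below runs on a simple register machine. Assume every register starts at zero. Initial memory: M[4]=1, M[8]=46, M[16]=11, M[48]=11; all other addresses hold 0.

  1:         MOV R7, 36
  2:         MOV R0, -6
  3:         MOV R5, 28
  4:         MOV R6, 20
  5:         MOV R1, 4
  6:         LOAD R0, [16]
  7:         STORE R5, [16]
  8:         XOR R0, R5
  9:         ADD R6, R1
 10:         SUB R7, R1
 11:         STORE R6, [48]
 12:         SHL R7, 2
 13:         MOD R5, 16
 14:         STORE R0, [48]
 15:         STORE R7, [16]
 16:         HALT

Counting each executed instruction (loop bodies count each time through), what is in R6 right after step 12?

after MOV R7, 36: R7=36
after MOV R0, -6: R0=-6
after MOV R5, 28: R5=28
after MOV R6, 20: R6=20
after MOV R1, 4: R1=4
after LOAD R0, [16]: R0=M[16]=11
STORE R5, [16] → M[16]=28
after XOR R0, R5: R0=11^28=23
after ADD R6, R1: R6=20+4=24
after SUB R7, R1: R7=36-4=32
STORE R6, [48] → M[48]=24
after SHL R7, 2: R7=32<<2=128
After step 12: R6 = 24.

24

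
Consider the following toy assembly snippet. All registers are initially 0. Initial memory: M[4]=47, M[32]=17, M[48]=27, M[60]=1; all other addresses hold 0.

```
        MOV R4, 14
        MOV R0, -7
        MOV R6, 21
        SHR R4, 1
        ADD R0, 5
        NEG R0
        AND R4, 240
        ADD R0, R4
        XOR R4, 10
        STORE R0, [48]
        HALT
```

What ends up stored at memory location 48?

2

after MOV R4, 14: R4=14
after MOV R0, -7: R0=-7
after MOV R6, 21: R6=21
after SHR R4, 1: R4=14>>1=7
after ADD R0, 5: R0=(-7)+5=-2
after NEG R0: R0=-(-2)=2
after AND R4, 240: R4=7&240=0
after ADD R0, R4: R0=2+0=2
after XOR R4, 10: R4=0^10=10
STORE R0, [48] → M[48]=2
halt.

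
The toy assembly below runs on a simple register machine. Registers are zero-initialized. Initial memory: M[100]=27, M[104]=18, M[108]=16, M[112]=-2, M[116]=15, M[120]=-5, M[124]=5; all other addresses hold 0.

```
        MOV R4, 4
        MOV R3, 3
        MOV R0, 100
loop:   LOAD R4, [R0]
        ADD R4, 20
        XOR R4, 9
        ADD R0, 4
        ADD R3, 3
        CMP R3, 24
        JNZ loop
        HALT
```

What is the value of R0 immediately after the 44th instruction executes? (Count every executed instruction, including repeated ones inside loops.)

MOV R4, 4 → R4=4
MOV R3, 3 → R3=3
MOV R0, 100 → R0=100
LOAD R4, [R0] → R4=M[100]=27
ADD R4, 20 → R4=27+20=47
XOR R4, 9 → R4=47^9=38
ADD R0, 4 → R0=100+4=104
ADD R3, 3 → R3=3+3=6
CMP R3, 24  (cmp 6,24)
JNZ loop: taken
LOAD R4, [R0] → R4=M[104]=18
ADD R4, 20 → R4=18+20=38
XOR R4, 9 → R4=38^9=47
ADD R0, 4 → R0=104+4=108
ADD R3, 3 → R3=6+3=9
CMP R3, 24  (cmp 9,24)
JNZ loop: taken
LOAD R4, [R0] → R4=M[108]=16
ADD R4, 20 → R4=16+20=36
XOR R4, 9 → R4=36^9=45
ADD R0, 4 → R0=108+4=112
ADD R3, 3 → R3=9+3=12
CMP R3, 24  (cmp 12,24)
JNZ loop: taken
LOAD R4, [R0] → R4=M[112]=-2
ADD R4, 20 → R4=(-2)+20=18
XOR R4, 9 → R4=18^9=27
ADD R0, 4 → R0=112+4=116
ADD R3, 3 → R3=12+3=15
CMP R3, 24  (cmp 15,24)
JNZ loop: taken
LOAD R4, [R0] → R4=M[116]=15
ADD R4, 20 → R4=15+20=35
XOR R4, 9 → R4=35^9=42
ADD R0, 4 → R0=116+4=120
ADD R3, 3 → R3=15+3=18
CMP R3, 24  (cmp 18,24)
JNZ loop: taken
LOAD R4, [R0] → R4=M[120]=-5
ADD R4, 20 → R4=(-5)+20=15
XOR R4, 9 → R4=15^9=6
ADD R0, 4 → R0=120+4=124
ADD R3, 3 → R3=18+3=21
CMP R3, 24  (cmp 21,24)
After step 44: R0 = 124.

124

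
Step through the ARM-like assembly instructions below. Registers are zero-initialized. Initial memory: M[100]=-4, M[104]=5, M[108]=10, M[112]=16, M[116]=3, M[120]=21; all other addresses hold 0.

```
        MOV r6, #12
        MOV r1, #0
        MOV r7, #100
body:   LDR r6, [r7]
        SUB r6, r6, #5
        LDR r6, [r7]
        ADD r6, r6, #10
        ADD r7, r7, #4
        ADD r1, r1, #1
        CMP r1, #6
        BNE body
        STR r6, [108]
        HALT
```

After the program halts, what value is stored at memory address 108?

r6=12
r1=0
r7=100
r6=M[100]=-4
r6=(-4)-5=-9
r6=M[100]=-4
r6=(-4)+10=6
r7=100+4=104
r1=0+1=1
CMP r1, #6  (cmp 1,6)
BNE body: taken
r6=M[104]=5
r6=5-5=0
r6=M[104]=5
r6=5+10=15
r7=104+4=108
r1=1+1=2
CMP r1, #6  (cmp 2,6)
BNE body: taken
r6=M[108]=10
r6=10-5=5
r6=M[108]=10
r6=10+10=20
r7=108+4=112
r1=2+1=3
CMP r1, #6  (cmp 3,6)
BNE body: taken
r6=M[112]=16
r6=16-5=11
r6=M[112]=16
r6=16+10=26
r7=112+4=116
r1=3+1=4
CMP r1, #6  (cmp 4,6)
BNE body: taken
r6=M[116]=3
r6=3-5=-2
r6=M[116]=3
r6=3+10=13
r7=116+4=120
r1=4+1=5
CMP r1, #6  (cmp 5,6)
BNE body: taken
r6=M[120]=21
r6=21-5=16
r6=M[120]=21
r6=21+10=31
r7=120+4=124
r1=5+1=6
CMP r1, #6  (cmp 6,6)
BNE body: not taken
STR r6, [108] → M[108]=31
halt.

31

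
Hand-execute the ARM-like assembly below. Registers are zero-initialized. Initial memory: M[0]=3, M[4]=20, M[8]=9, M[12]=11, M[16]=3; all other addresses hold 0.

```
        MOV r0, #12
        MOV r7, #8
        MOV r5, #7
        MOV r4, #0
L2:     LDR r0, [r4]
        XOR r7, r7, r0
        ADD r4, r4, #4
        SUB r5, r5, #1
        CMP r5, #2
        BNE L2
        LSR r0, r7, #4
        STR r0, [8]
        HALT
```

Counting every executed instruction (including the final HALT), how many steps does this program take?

MOV r0, #12 → r0=12
MOV r7, #8 → r7=8
MOV r5, #7 → r5=7
MOV r4, #0 → r4=0
LDR r0, [r4] → r0=M[0]=3
XOR r7, r7, r0 → r7=8^3=11
ADD r4, r4, #4 → r4=0+4=4
SUB r5, r5, #1 → r5=7-1=6
CMP r5, #2  (cmp 6,2)
BNE L2: taken
LDR r0, [r4] → r0=M[4]=20
XOR r7, r7, r0 → r7=11^20=31
ADD r4, r4, #4 → r4=4+4=8
SUB r5, r5, #1 → r5=6-1=5
CMP r5, #2  (cmp 5,2)
BNE L2: taken
LDR r0, [r4] → r0=M[8]=9
XOR r7, r7, r0 → r7=31^9=22
ADD r4, r4, #4 → r4=8+4=12
SUB r5, r5, #1 → r5=5-1=4
CMP r5, #2  (cmp 4,2)
BNE L2: taken
LDR r0, [r4] → r0=M[12]=11
XOR r7, r7, r0 → r7=22^11=29
ADD r4, r4, #4 → r4=12+4=16
SUB r5, r5, #1 → r5=4-1=3
CMP r5, #2  (cmp 3,2)
BNE L2: taken
LDR r0, [r4] → r0=M[16]=3
XOR r7, r7, r0 → r7=29^3=30
ADD r4, r4, #4 → r4=16+4=20
SUB r5, r5, #1 → r5=3-1=2
CMP r5, #2  (cmp 2,2)
BNE L2: not taken
LSR r0, r7, #4 → r0=30>>4=1
STR r0, [8] → M[8]=1
halt.
Total executed instructions: 37.

37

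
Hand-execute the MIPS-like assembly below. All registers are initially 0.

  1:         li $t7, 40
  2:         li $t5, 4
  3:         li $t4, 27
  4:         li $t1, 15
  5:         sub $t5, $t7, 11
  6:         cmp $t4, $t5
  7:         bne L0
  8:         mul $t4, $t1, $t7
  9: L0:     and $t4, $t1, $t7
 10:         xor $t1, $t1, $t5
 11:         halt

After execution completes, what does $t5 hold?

$t7=40
$t5=4
$t4=27
$t1=15
$t5=40-11=29
cmp $t4, $t5  (cmp 27,29)
bne L0: taken
$t4=15&40=8
$t1=15^29=18
halt.

29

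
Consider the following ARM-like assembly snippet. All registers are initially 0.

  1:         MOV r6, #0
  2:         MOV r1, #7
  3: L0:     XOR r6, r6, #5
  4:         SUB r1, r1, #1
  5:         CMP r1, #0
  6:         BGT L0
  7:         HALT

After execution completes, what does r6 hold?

5

after MOV r6, #0: r6=0
after MOV r1, #7: r1=7
after XOR r6, r6, #5: r6=0^5=5
after SUB r1, r1, #1: r1=7-1=6
CMP r1, #0  (cmp 6,0)
BGT L0: taken
after XOR r6, r6, #5: r6=5^5=0
after SUB r1, r1, #1: r1=6-1=5
CMP r1, #0  (cmp 5,0)
BGT L0: taken
after XOR r6, r6, #5: r6=0^5=5
after SUB r1, r1, #1: r1=5-1=4
CMP r1, #0  (cmp 4,0)
BGT L0: taken
after XOR r6, r6, #5: r6=5^5=0
after SUB r1, r1, #1: r1=4-1=3
CMP r1, #0  (cmp 3,0)
BGT L0: taken
after XOR r6, r6, #5: r6=0^5=5
after SUB r1, r1, #1: r1=3-1=2
CMP r1, #0  (cmp 2,0)
BGT L0: taken
after XOR r6, r6, #5: r6=5^5=0
after SUB r1, r1, #1: r1=2-1=1
CMP r1, #0  (cmp 1,0)
BGT L0: taken
after XOR r6, r6, #5: r6=0^5=5
after SUB r1, r1, #1: r1=1-1=0
CMP r1, #0  (cmp 0,0)
BGT L0: not taken
halt.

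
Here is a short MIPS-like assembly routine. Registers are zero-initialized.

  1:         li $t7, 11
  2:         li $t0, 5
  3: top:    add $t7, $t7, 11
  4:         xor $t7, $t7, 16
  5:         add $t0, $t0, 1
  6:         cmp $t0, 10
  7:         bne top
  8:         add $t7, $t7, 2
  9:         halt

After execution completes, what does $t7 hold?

li $t7, 11 → $t7=11
li $t0, 5 → $t0=5
add $t7, $t7, 11 → $t7=11+11=22
xor $t7, $t7, 16 → $t7=22^16=6
add $t0, $t0, 1 → $t0=5+1=6
cmp $t0, 10  (cmp 6,10)
bne top: taken
add $t7, $t7, 11 → $t7=6+11=17
xor $t7, $t7, 16 → $t7=17^16=1
add $t0, $t0, 1 → $t0=6+1=7
cmp $t0, 10  (cmp 7,10)
bne top: taken
add $t7, $t7, 11 → $t7=1+11=12
xor $t7, $t7, 16 → $t7=12^16=28
add $t0, $t0, 1 → $t0=7+1=8
cmp $t0, 10  (cmp 8,10)
bne top: taken
add $t7, $t7, 11 → $t7=28+11=39
xor $t7, $t7, 16 → $t7=39^16=55
add $t0, $t0, 1 → $t0=8+1=9
cmp $t0, 10  (cmp 9,10)
bne top: taken
add $t7, $t7, 11 → $t7=55+11=66
xor $t7, $t7, 16 → $t7=66^16=82
add $t0, $t0, 1 → $t0=9+1=10
cmp $t0, 10  (cmp 10,10)
bne top: not taken
add $t7, $t7, 2 → $t7=82+2=84
halt.

84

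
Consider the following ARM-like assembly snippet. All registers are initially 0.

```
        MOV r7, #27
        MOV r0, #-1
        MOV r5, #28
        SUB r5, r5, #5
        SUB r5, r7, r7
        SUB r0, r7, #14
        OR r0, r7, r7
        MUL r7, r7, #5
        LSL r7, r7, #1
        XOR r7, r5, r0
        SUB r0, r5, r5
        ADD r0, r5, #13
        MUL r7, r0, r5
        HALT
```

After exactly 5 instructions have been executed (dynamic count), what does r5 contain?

0

r7=27
r0=-1
r5=28
r5=28-5=23
r5=27-27=0
After step 5: r5 = 0.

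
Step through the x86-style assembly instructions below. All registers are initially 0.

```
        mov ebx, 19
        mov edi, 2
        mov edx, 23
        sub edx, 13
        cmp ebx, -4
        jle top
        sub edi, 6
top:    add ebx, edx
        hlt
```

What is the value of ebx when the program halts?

after mov ebx, 19: ebx=19
after mov edi, 2: edi=2
after mov edx, 23: edx=23
after sub edx, 13: edx=23-13=10
cmp ebx, -4  (cmp 19,-4)
jle top: not taken
after sub edi, 6: edi=2-6=-4
after add ebx, edx: ebx=19+10=29
halt.

29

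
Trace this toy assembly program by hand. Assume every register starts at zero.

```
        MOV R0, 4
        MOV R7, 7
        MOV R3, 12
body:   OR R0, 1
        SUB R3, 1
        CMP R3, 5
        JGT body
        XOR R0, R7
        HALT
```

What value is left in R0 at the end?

after MOV R0, 4: R0=4
after MOV R7, 7: R7=7
after MOV R3, 12: R3=12
after OR R0, 1: R0=4|1=5
after SUB R3, 1: R3=12-1=11
CMP R3, 5  (cmp 11,5)
JGT body: taken
after OR R0, 1: R0=5|1=5
after SUB R3, 1: R3=11-1=10
CMP R3, 5  (cmp 10,5)
JGT body: taken
after OR R0, 1: R0=5|1=5
after SUB R3, 1: R3=10-1=9
CMP R3, 5  (cmp 9,5)
JGT body: taken
after OR R0, 1: R0=5|1=5
after SUB R3, 1: R3=9-1=8
CMP R3, 5  (cmp 8,5)
JGT body: taken
after OR R0, 1: R0=5|1=5
after SUB R3, 1: R3=8-1=7
CMP R3, 5  (cmp 7,5)
JGT body: taken
after OR R0, 1: R0=5|1=5
after SUB R3, 1: R3=7-1=6
CMP R3, 5  (cmp 6,5)
JGT body: taken
after OR R0, 1: R0=5|1=5
after SUB R3, 1: R3=6-1=5
CMP R3, 5  (cmp 5,5)
JGT body: not taken
after XOR R0, R7: R0=5^7=2
halt.

2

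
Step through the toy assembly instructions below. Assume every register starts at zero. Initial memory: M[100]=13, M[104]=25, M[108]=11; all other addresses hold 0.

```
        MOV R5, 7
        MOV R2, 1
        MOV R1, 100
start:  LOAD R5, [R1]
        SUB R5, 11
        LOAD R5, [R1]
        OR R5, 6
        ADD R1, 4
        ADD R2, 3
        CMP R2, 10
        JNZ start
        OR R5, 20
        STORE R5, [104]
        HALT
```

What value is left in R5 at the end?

after MOV R5, 7: R5=7
after MOV R2, 1: R2=1
after MOV R1, 100: R1=100
after LOAD R5, [R1]: R5=M[100]=13
after SUB R5, 11: R5=13-11=2
after LOAD R5, [R1]: R5=M[100]=13
after OR R5, 6: R5=13|6=15
after ADD R1, 4: R1=100+4=104
after ADD R2, 3: R2=1+3=4
CMP R2, 10  (cmp 4,10)
JNZ start: taken
after LOAD R5, [R1]: R5=M[104]=25
after SUB R5, 11: R5=25-11=14
after LOAD R5, [R1]: R5=M[104]=25
after OR R5, 6: R5=25|6=31
after ADD R1, 4: R1=104+4=108
after ADD R2, 3: R2=4+3=7
CMP R2, 10  (cmp 7,10)
JNZ start: taken
after LOAD R5, [R1]: R5=M[108]=11
after SUB R5, 11: R5=11-11=0
after LOAD R5, [R1]: R5=M[108]=11
after OR R5, 6: R5=11|6=15
after ADD R1, 4: R1=108+4=112
after ADD R2, 3: R2=7+3=10
CMP R2, 10  (cmp 10,10)
JNZ start: not taken
after OR R5, 20: R5=15|20=31
STORE R5, [104] → M[104]=31
halt.

31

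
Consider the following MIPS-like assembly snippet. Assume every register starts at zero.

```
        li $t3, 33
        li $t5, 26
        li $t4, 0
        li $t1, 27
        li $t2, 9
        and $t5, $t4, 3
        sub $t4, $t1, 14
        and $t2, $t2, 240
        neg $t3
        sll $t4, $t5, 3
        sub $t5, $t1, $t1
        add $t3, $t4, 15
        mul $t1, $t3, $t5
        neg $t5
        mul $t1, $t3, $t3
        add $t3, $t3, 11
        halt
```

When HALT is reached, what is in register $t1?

225

$t3=33
$t5=26
$t4=0
$t1=27
$t2=9
$t5=0&3=0
$t4=27-14=13
$t2=9&240=0
$t3=-(33)=-33
$t4=0<<3=0
$t5=27-27=0
$t3=0+15=15
$t1=15*0=0
$t5=-(0)=0
$t1=15*15=225
$t3=15+11=26
halt.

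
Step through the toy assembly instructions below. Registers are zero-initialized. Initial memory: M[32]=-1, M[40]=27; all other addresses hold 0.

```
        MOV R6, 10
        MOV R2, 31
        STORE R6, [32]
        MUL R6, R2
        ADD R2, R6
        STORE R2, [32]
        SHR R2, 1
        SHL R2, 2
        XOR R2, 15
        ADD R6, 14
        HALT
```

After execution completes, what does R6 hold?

324

R6=10
R2=31
STORE R6, [32] → M[32]=10
R6=10*31=310
R2=31+310=341
STORE R2, [32] → M[32]=341
R2=341>>1=170
R2=170<<2=680
R2=680^15=679
R6=310+14=324
halt.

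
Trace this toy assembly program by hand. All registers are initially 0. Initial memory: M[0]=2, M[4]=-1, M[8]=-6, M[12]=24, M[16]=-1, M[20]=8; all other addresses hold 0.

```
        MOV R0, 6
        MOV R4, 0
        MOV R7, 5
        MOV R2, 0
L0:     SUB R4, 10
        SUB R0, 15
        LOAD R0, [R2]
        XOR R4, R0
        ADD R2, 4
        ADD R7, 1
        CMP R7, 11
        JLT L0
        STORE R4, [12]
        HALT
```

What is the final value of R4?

MOV R0, 6 → R0=6
MOV R4, 0 → R4=0
MOV R7, 5 → R7=5
MOV R2, 0 → R2=0
SUB R4, 10 → R4=0-10=-10
SUB R0, 15 → R0=6-15=-9
LOAD R0, [R2] → R0=M[0]=2
XOR R4, R0 → R4=(-10)^2=-12
ADD R2, 4 → R2=0+4=4
ADD R7, 1 → R7=5+1=6
CMP R7, 11  (cmp 6,11)
JLT L0: taken
SUB R4, 10 → R4=(-12)-10=-22
SUB R0, 15 → R0=2-15=-13
LOAD R0, [R2] → R0=M[4]=-1
XOR R4, R0 → R4=(-22)^(-1)=21
ADD R2, 4 → R2=4+4=8
ADD R7, 1 → R7=6+1=7
CMP R7, 11  (cmp 7,11)
JLT L0: taken
SUB R4, 10 → R4=21-10=11
SUB R0, 15 → R0=(-1)-15=-16
LOAD R0, [R2] → R0=M[8]=-6
XOR R4, R0 → R4=11^(-6)=-15
ADD R2, 4 → R2=8+4=12
ADD R7, 1 → R7=7+1=8
CMP R7, 11  (cmp 8,11)
JLT L0: taken
SUB R4, 10 → R4=(-15)-10=-25
SUB R0, 15 → R0=(-6)-15=-21
LOAD R0, [R2] → R0=M[12]=24
XOR R4, R0 → R4=(-25)^24=-1
ADD R2, 4 → R2=12+4=16
ADD R7, 1 → R7=8+1=9
CMP R7, 11  (cmp 9,11)
JLT L0: taken
SUB R4, 10 → R4=(-1)-10=-11
SUB R0, 15 → R0=24-15=9
LOAD R0, [R2] → R0=M[16]=-1
XOR R4, R0 → R4=(-11)^(-1)=10
ADD R2, 4 → R2=16+4=20
ADD R7, 1 → R7=9+1=10
CMP R7, 11  (cmp 10,11)
JLT L0: taken
SUB R4, 10 → R4=10-10=0
SUB R0, 15 → R0=(-1)-15=-16
LOAD R0, [R2] → R0=M[20]=8
XOR R4, R0 → R4=0^8=8
ADD R2, 4 → R2=20+4=24
ADD R7, 1 → R7=10+1=11
CMP R7, 11  (cmp 11,11)
JLT L0: not taken
STORE R4, [12] → M[12]=8
halt.

8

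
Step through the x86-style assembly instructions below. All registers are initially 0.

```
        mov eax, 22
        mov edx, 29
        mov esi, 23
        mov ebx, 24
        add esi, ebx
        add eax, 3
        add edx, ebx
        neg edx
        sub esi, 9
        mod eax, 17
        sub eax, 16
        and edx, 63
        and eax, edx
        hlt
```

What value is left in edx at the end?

eax=22
edx=29
esi=23
ebx=24
esi=23+24=47
eax=22+3=25
edx=29+24=53
edx=-(53)=-53
esi=47-9=38
eax=25%17=8
eax=8-16=-8
edx=(-53)&63=11
eax=(-8)&11=8
halt.

11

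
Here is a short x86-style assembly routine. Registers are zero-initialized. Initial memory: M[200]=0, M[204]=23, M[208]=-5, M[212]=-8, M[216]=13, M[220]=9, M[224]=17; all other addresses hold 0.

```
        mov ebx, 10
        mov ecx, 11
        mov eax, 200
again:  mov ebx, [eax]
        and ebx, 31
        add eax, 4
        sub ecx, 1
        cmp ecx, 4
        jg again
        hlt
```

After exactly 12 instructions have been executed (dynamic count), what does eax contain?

208

ebx=10
ecx=11
eax=200
ebx=M[200]=0
ebx=0&31=0
eax=200+4=204
ecx=11-1=10
cmp ecx, 4  (cmp 10,4)
jg again: taken
ebx=M[204]=23
ebx=23&31=23
eax=204+4=208
After step 12: eax = 208.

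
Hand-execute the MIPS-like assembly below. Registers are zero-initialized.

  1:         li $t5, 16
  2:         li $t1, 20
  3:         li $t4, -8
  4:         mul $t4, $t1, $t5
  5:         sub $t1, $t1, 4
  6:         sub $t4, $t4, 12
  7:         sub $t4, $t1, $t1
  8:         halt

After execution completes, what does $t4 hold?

$t5=16
$t1=20
$t4=-8
$t4=20*16=320
$t1=20-4=16
$t4=320-12=308
$t4=16-16=0
halt.

0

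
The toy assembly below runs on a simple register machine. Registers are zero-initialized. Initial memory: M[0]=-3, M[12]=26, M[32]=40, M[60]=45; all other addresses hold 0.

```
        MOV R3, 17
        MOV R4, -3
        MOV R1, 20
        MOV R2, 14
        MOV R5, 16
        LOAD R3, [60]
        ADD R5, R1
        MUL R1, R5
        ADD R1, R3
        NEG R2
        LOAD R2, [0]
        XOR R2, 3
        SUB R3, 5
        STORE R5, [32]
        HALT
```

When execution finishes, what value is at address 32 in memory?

R3=17
R4=-3
R1=20
R2=14
R5=16
R3=M[60]=45
R5=16+20=36
R1=20*36=720
R1=720+45=765
R2=-(14)=-14
R2=M[0]=-3
R2=(-3)^3=-2
R3=45-5=40
STORE R5, [32] → M[32]=36
halt.

36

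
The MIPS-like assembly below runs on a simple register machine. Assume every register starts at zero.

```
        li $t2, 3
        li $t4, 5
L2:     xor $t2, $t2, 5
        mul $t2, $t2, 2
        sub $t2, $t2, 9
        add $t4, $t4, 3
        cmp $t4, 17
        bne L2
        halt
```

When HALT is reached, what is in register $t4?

17

li $t2, 3 → $t2=3
li $t4, 5 → $t4=5
xor $t2, $t2, 5 → $t2=3^5=6
mul $t2, $t2, 2 → $t2=6*2=12
sub $t2, $t2, 9 → $t2=12-9=3
add $t4, $t4, 3 → $t4=5+3=8
cmp $t4, 17  (cmp 8,17)
bne L2: taken
xor $t2, $t2, 5 → $t2=3^5=6
mul $t2, $t2, 2 → $t2=6*2=12
sub $t2, $t2, 9 → $t2=12-9=3
add $t4, $t4, 3 → $t4=8+3=11
cmp $t4, 17  (cmp 11,17)
bne L2: taken
xor $t2, $t2, 5 → $t2=3^5=6
mul $t2, $t2, 2 → $t2=6*2=12
sub $t2, $t2, 9 → $t2=12-9=3
add $t4, $t4, 3 → $t4=11+3=14
cmp $t4, 17  (cmp 14,17)
bne L2: taken
xor $t2, $t2, 5 → $t2=3^5=6
mul $t2, $t2, 2 → $t2=6*2=12
sub $t2, $t2, 9 → $t2=12-9=3
add $t4, $t4, 3 → $t4=14+3=17
cmp $t4, 17  (cmp 17,17)
bne L2: not taken
halt.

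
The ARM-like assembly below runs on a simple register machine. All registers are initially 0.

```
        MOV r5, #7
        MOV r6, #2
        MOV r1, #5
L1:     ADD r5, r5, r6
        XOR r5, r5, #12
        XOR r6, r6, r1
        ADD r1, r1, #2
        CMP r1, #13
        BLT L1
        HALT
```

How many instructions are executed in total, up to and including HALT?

28

r5=7
r6=2
r1=5
r5=7+2=9
r5=9^12=5
r6=2^5=7
r1=5+2=7
CMP r1, #13  (cmp 7,13)
BLT L1: taken
r5=5+7=12
r5=12^12=0
r6=7^7=0
r1=7+2=9
CMP r1, #13  (cmp 9,13)
BLT L1: taken
r5=0+0=0
r5=0^12=12
r6=0^9=9
r1=9+2=11
CMP r1, #13  (cmp 11,13)
BLT L1: taken
r5=12+9=21
r5=21^12=25
r6=9^11=2
r1=11+2=13
CMP r1, #13  (cmp 13,13)
BLT L1: not taken
halt.
Total executed instructions: 28.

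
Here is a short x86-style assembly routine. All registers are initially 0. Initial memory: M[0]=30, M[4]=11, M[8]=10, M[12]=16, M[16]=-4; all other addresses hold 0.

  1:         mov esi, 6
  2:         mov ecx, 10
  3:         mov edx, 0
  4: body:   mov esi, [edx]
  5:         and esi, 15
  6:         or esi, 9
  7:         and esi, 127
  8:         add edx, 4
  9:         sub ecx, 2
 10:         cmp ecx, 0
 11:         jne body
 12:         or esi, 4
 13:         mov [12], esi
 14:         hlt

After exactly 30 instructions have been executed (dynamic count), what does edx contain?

mov esi, 6 → esi=6
mov ecx, 10 → ecx=10
mov edx, 0 → edx=0
mov esi, [edx] → esi=M[0]=30
and esi, 15 → esi=30&15=14
or esi, 9 → esi=14|9=15
and esi, 127 → esi=15&127=15
add edx, 4 → edx=0+4=4
sub ecx, 2 → ecx=10-2=8
cmp ecx, 0  (cmp 8,0)
jne body: taken
mov esi, [edx] → esi=M[4]=11
and esi, 15 → esi=11&15=11
or esi, 9 → esi=11|9=11
and esi, 127 → esi=11&127=11
add edx, 4 → edx=4+4=8
sub ecx, 2 → ecx=8-2=6
cmp ecx, 0  (cmp 6,0)
jne body: taken
mov esi, [edx] → esi=M[8]=10
and esi, 15 → esi=10&15=10
or esi, 9 → esi=10|9=11
and esi, 127 → esi=11&127=11
add edx, 4 → edx=8+4=12
sub ecx, 2 → ecx=6-2=4
cmp ecx, 0  (cmp 4,0)
jne body: taken
mov esi, [edx] → esi=M[12]=16
and esi, 15 → esi=16&15=0
or esi, 9 → esi=0|9=9
After step 30: edx = 12.

12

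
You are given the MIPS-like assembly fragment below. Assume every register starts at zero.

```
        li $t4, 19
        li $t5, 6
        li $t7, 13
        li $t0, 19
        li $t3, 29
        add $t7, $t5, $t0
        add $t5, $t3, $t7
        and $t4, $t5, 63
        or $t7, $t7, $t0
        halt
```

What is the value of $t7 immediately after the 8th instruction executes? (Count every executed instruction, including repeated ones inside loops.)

after li $t4, 19: $t4=19
after li $t5, 6: $t5=6
after li $t7, 13: $t7=13
after li $t0, 19: $t0=19
after li $t3, 29: $t3=29
after add $t7, $t5, $t0: $t7=6+19=25
after add $t5, $t3, $t7: $t5=29+25=54
after and $t4, $t5, 63: $t4=54&63=54
After step 8: $t7 = 25.

25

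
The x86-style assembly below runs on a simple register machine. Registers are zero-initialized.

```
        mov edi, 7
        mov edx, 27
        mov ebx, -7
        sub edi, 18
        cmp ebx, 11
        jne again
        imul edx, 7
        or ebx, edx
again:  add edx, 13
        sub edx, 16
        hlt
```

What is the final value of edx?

24

after mov edi, 7: edi=7
after mov edx, 27: edx=27
after mov ebx, -7: ebx=-7
after sub edi, 18: edi=7-18=-11
cmp ebx, 11  (cmp -7,11)
jne again: taken
after add edx, 13: edx=27+13=40
after sub edx, 16: edx=40-16=24
halt.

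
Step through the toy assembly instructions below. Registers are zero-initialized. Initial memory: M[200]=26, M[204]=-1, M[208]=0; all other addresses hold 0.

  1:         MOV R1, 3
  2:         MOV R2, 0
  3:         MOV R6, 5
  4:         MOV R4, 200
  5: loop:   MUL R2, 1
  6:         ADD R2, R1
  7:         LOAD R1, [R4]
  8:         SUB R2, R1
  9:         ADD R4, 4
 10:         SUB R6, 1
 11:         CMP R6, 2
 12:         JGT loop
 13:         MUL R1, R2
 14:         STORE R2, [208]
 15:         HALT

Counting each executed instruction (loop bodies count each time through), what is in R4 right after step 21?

208

R1=3
R2=0
R6=5
R4=200
R2=0*1=0
R2=0+3=3
R1=M[200]=26
R2=3-26=-23
R4=200+4=204
R6=5-1=4
CMP R6, 2  (cmp 4,2)
JGT loop: taken
R2=(-23)*1=-23
R2=(-23)+26=3
R1=M[204]=-1
R2=3-(-1)=4
R4=204+4=208
R6=4-1=3
CMP R6, 2  (cmp 3,2)
JGT loop: taken
R2=4*1=4
After step 21: R4 = 208.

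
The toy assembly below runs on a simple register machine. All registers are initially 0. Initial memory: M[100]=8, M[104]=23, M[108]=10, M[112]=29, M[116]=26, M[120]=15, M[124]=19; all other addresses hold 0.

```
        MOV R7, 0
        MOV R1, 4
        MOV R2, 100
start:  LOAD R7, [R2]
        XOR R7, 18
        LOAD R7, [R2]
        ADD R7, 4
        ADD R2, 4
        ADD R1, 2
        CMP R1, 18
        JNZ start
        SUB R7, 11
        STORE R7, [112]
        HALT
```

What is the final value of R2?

after MOV R7, 0: R7=0
after MOV R1, 4: R1=4
after MOV R2, 100: R2=100
after LOAD R7, [R2]: R7=M[100]=8
after XOR R7, 18: R7=8^18=26
after LOAD R7, [R2]: R7=M[100]=8
after ADD R7, 4: R7=8+4=12
after ADD R2, 4: R2=100+4=104
after ADD R1, 2: R1=4+2=6
CMP R1, 18  (cmp 6,18)
JNZ start: taken
after LOAD R7, [R2]: R7=M[104]=23
after XOR R7, 18: R7=23^18=5
after LOAD R7, [R2]: R7=M[104]=23
after ADD R7, 4: R7=23+4=27
after ADD R2, 4: R2=104+4=108
after ADD R1, 2: R1=6+2=8
CMP R1, 18  (cmp 8,18)
JNZ start: taken
after LOAD R7, [R2]: R7=M[108]=10
after XOR R7, 18: R7=10^18=24
after LOAD R7, [R2]: R7=M[108]=10
after ADD R7, 4: R7=10+4=14
after ADD R2, 4: R2=108+4=112
after ADD R1, 2: R1=8+2=10
CMP R1, 18  (cmp 10,18)
JNZ start: taken
after LOAD R7, [R2]: R7=M[112]=29
after XOR R7, 18: R7=29^18=15
after LOAD R7, [R2]: R7=M[112]=29
after ADD R7, 4: R7=29+4=33
after ADD R2, 4: R2=112+4=116
after ADD R1, 2: R1=10+2=12
CMP R1, 18  (cmp 12,18)
JNZ start: taken
after LOAD R7, [R2]: R7=M[116]=26
after XOR R7, 18: R7=26^18=8
after LOAD R7, [R2]: R7=M[116]=26
after ADD R7, 4: R7=26+4=30
after ADD R2, 4: R2=116+4=120
after ADD R1, 2: R1=12+2=14
CMP R1, 18  (cmp 14,18)
JNZ start: taken
after LOAD R7, [R2]: R7=M[120]=15
after XOR R7, 18: R7=15^18=29
after LOAD R7, [R2]: R7=M[120]=15
after ADD R7, 4: R7=15+4=19
after ADD R2, 4: R2=120+4=124
after ADD R1, 2: R1=14+2=16
CMP R1, 18  (cmp 16,18)
JNZ start: taken
after LOAD R7, [R2]: R7=M[124]=19
after XOR R7, 18: R7=19^18=1
after LOAD R7, [R2]: R7=M[124]=19
after ADD R7, 4: R7=19+4=23
after ADD R2, 4: R2=124+4=128
after ADD R1, 2: R1=16+2=18
CMP R1, 18  (cmp 18,18)
JNZ start: not taken
after SUB R7, 11: R7=23-11=12
STORE R7, [112] → M[112]=12
halt.

128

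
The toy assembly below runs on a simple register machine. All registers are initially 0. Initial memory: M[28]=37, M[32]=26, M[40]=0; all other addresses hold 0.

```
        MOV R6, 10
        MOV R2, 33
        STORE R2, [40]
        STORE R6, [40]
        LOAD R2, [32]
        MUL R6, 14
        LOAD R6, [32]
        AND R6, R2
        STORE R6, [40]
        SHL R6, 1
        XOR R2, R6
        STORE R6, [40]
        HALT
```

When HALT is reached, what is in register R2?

R6=10
R2=33
STORE R2, [40] → M[40]=33
STORE R6, [40] → M[40]=10
R2=M[32]=26
R6=10*14=140
R6=M[32]=26
R6=26&26=26
STORE R6, [40] → M[40]=26
R6=26<<1=52
R2=26^52=46
STORE R6, [40] → M[40]=52
halt.

46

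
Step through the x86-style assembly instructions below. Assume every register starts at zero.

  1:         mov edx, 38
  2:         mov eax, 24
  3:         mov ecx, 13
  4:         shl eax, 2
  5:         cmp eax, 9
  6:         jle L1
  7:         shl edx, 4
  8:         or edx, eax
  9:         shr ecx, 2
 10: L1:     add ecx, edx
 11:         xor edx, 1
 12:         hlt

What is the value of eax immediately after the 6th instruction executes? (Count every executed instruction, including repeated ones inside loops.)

after mov edx, 38: edx=38
after mov eax, 24: eax=24
after mov ecx, 13: ecx=13
after shl eax, 2: eax=24<<2=96
cmp eax, 9  (cmp 96,9)
jle L1: not taken
After step 6: eax = 96.

96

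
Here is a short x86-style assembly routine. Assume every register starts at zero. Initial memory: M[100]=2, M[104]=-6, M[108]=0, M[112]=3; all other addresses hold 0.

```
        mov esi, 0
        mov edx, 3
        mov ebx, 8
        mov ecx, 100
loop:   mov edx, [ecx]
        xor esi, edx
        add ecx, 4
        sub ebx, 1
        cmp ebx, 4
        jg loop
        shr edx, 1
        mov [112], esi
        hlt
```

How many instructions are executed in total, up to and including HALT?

31

after mov esi, 0: esi=0
after mov edx, 3: edx=3
after mov ebx, 8: ebx=8
after mov ecx, 100: ecx=100
after mov edx, [ecx]: edx=M[100]=2
after xor esi, edx: esi=0^2=2
after add ecx, 4: ecx=100+4=104
after sub ebx, 1: ebx=8-1=7
cmp ebx, 4  (cmp 7,4)
jg loop: taken
after mov edx, [ecx]: edx=M[104]=-6
after xor esi, edx: esi=2^(-6)=-8
after add ecx, 4: ecx=104+4=108
after sub ebx, 1: ebx=7-1=6
cmp ebx, 4  (cmp 6,4)
jg loop: taken
after mov edx, [ecx]: edx=M[108]=0
after xor esi, edx: esi=(-8)^0=-8
after add ecx, 4: ecx=108+4=112
after sub ebx, 1: ebx=6-1=5
cmp ebx, 4  (cmp 5,4)
jg loop: taken
after mov edx, [ecx]: edx=M[112]=3
after xor esi, edx: esi=(-8)^3=-5
after add ecx, 4: ecx=112+4=116
after sub ebx, 1: ebx=5-1=4
cmp ebx, 4  (cmp 4,4)
jg loop: not taken
after shr edx, 1: edx=3>>1=1
mov [112], esi → M[112]=-5
halt.
Total executed instructions: 31.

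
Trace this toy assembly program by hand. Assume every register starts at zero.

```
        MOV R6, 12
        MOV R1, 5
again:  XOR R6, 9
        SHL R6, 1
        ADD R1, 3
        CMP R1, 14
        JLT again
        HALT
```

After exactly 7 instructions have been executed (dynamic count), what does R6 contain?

R6=12
R1=5
R6=12^9=5
R6=5<<1=10
R1=5+3=8
CMP R1, 14  (cmp 8,14)
JLT again: taken
After step 7: R6 = 10.

10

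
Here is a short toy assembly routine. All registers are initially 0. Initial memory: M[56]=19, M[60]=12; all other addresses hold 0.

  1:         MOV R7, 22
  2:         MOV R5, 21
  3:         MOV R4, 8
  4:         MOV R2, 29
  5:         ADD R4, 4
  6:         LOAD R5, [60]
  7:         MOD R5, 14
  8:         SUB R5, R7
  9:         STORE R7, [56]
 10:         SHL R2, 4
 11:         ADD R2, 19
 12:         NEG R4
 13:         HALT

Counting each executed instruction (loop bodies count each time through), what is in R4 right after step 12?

after MOV R7, 22: R7=22
after MOV R5, 21: R5=21
after MOV R4, 8: R4=8
after MOV R2, 29: R2=29
after ADD R4, 4: R4=8+4=12
after LOAD R5, [60]: R5=M[60]=12
after MOD R5, 14: R5=12%14=12
after SUB R5, R7: R5=12-22=-10
STORE R7, [56] → M[56]=22
after SHL R2, 4: R2=29<<4=464
after ADD R2, 19: R2=464+19=483
after NEG R4: R4=-(12)=-12
After step 12: R4 = -12.

-12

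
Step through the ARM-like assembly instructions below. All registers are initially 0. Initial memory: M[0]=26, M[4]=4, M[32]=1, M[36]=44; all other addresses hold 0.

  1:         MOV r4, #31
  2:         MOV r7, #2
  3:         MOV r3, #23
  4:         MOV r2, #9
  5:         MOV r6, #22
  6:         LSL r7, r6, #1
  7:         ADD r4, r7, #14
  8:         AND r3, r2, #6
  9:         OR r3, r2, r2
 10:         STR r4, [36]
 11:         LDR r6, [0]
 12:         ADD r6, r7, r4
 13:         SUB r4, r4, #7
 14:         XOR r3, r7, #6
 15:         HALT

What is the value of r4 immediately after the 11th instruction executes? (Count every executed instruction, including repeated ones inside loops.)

58

MOV r4, #31 → r4=31
MOV r7, #2 → r7=2
MOV r3, #23 → r3=23
MOV r2, #9 → r2=9
MOV r6, #22 → r6=22
LSL r7, r6, #1 → r7=22<<1=44
ADD r4, r7, #14 → r4=44+14=58
AND r3, r2, #6 → r3=9&6=0
OR r3, r2, r2 → r3=9|9=9
STR r4, [36] → M[36]=58
LDR r6, [0] → r6=M[0]=26
After step 11: r4 = 58.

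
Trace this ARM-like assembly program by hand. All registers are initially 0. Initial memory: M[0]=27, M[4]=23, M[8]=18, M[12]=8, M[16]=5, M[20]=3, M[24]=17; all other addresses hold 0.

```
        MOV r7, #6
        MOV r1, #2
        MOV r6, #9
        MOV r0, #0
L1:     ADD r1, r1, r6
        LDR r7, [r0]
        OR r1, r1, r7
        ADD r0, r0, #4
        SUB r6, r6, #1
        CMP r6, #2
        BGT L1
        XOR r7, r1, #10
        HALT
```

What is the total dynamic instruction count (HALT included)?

55

MOV r7, #6 → r7=6
MOV r1, #2 → r1=2
MOV r6, #9 → r6=9
MOV r0, #0 → r0=0
ADD r1, r1, r6 → r1=2+9=11
LDR r7, [r0] → r7=M[0]=27
OR r1, r1, r7 → r1=11|27=27
ADD r0, r0, #4 → r0=0+4=4
SUB r6, r6, #1 → r6=9-1=8
CMP r6, #2  (cmp 8,2)
BGT L1: taken
ADD r1, r1, r6 → r1=27+8=35
LDR r7, [r0] → r7=M[4]=23
OR r1, r1, r7 → r1=35|23=55
ADD r0, r0, #4 → r0=4+4=8
SUB r6, r6, #1 → r6=8-1=7
CMP r6, #2  (cmp 7,2)
BGT L1: taken
ADD r1, r1, r6 → r1=55+7=62
LDR r7, [r0] → r7=M[8]=18
OR r1, r1, r7 → r1=62|18=62
ADD r0, r0, #4 → r0=8+4=12
SUB r6, r6, #1 → r6=7-1=6
CMP r6, #2  (cmp 6,2)
BGT L1: taken
ADD r1, r1, r6 → r1=62+6=68
LDR r7, [r0] → r7=M[12]=8
OR r1, r1, r7 → r1=68|8=76
ADD r0, r0, #4 → r0=12+4=16
SUB r6, r6, #1 → r6=6-1=5
CMP r6, #2  (cmp 5,2)
BGT L1: taken
ADD r1, r1, r6 → r1=76+5=81
LDR r7, [r0] → r7=M[16]=5
OR r1, r1, r7 → r1=81|5=85
ADD r0, r0, #4 → r0=16+4=20
SUB r6, r6, #1 → r6=5-1=4
CMP r6, #2  (cmp 4,2)
BGT L1: taken
ADD r1, r1, r6 → r1=85+4=89
LDR r7, [r0] → r7=M[20]=3
OR r1, r1, r7 → r1=89|3=91
ADD r0, r0, #4 → r0=20+4=24
SUB r6, r6, #1 → r6=4-1=3
CMP r6, #2  (cmp 3,2)
BGT L1: taken
ADD r1, r1, r6 → r1=91+3=94
LDR r7, [r0] → r7=M[24]=17
OR r1, r1, r7 → r1=94|17=95
ADD r0, r0, #4 → r0=24+4=28
SUB r6, r6, #1 → r6=3-1=2
CMP r6, #2  (cmp 2,2)
BGT L1: not taken
XOR r7, r1, #10 → r7=95^10=85
halt.
Total executed instructions: 55.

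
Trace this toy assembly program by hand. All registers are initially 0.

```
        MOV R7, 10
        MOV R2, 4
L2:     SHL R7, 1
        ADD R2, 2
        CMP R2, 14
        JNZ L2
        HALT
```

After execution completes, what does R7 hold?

after MOV R7, 10: R7=10
after MOV R2, 4: R2=4
after SHL R7, 1: R7=10<<1=20
after ADD R2, 2: R2=4+2=6
CMP R2, 14  (cmp 6,14)
JNZ L2: taken
after SHL R7, 1: R7=20<<1=40
after ADD R2, 2: R2=6+2=8
CMP R2, 14  (cmp 8,14)
JNZ L2: taken
after SHL R7, 1: R7=40<<1=80
after ADD R2, 2: R2=8+2=10
CMP R2, 14  (cmp 10,14)
JNZ L2: taken
after SHL R7, 1: R7=80<<1=160
after ADD R2, 2: R2=10+2=12
CMP R2, 14  (cmp 12,14)
JNZ L2: taken
after SHL R7, 1: R7=160<<1=320
after ADD R2, 2: R2=12+2=14
CMP R2, 14  (cmp 14,14)
JNZ L2: not taken
halt.

320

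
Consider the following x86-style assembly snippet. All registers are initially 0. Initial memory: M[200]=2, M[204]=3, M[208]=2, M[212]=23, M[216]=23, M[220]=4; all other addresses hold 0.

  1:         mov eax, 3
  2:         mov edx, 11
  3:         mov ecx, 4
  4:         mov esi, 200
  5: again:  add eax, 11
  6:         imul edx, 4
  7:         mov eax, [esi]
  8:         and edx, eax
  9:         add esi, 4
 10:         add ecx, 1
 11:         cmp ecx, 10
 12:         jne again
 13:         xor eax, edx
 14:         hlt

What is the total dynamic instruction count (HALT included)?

mov eax, 3 → eax=3
mov edx, 11 → edx=11
mov ecx, 4 → ecx=4
mov esi, 200 → esi=200
add eax, 11 → eax=3+11=14
imul edx, 4 → edx=11*4=44
mov eax, [esi] → eax=M[200]=2
and edx, eax → edx=44&2=0
add esi, 4 → esi=200+4=204
add ecx, 1 → ecx=4+1=5
cmp ecx, 10  (cmp 5,10)
jne again: taken
add eax, 11 → eax=2+11=13
imul edx, 4 → edx=0*4=0
mov eax, [esi] → eax=M[204]=3
and edx, eax → edx=0&3=0
add esi, 4 → esi=204+4=208
add ecx, 1 → ecx=5+1=6
cmp ecx, 10  (cmp 6,10)
jne again: taken
add eax, 11 → eax=3+11=14
imul edx, 4 → edx=0*4=0
mov eax, [esi] → eax=M[208]=2
and edx, eax → edx=0&2=0
add esi, 4 → esi=208+4=212
add ecx, 1 → ecx=6+1=7
cmp ecx, 10  (cmp 7,10)
jne again: taken
add eax, 11 → eax=2+11=13
imul edx, 4 → edx=0*4=0
mov eax, [esi] → eax=M[212]=23
and edx, eax → edx=0&23=0
add esi, 4 → esi=212+4=216
add ecx, 1 → ecx=7+1=8
cmp ecx, 10  (cmp 8,10)
jne again: taken
add eax, 11 → eax=23+11=34
imul edx, 4 → edx=0*4=0
mov eax, [esi] → eax=M[216]=23
and edx, eax → edx=0&23=0
add esi, 4 → esi=216+4=220
add ecx, 1 → ecx=8+1=9
cmp ecx, 10  (cmp 9,10)
jne again: taken
add eax, 11 → eax=23+11=34
imul edx, 4 → edx=0*4=0
mov eax, [esi] → eax=M[220]=4
and edx, eax → edx=0&4=0
add esi, 4 → esi=220+4=224
add ecx, 1 → ecx=9+1=10
cmp ecx, 10  (cmp 10,10)
jne again: not taken
xor eax, edx → eax=4^0=4
halt.
Total executed instructions: 54.

54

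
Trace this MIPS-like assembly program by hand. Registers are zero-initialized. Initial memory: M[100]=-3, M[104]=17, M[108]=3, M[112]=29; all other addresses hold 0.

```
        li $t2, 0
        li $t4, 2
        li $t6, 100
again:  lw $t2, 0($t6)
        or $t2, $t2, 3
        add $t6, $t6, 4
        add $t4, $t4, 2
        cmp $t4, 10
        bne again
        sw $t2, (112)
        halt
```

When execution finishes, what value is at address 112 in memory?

after li $t2, 0: $t2=0
after li $t4, 2: $t4=2
after li $t6, 100: $t6=100
after lw $t2, 0($t6): $t2=M[100]=-3
after or $t2, $t2, 3: $t2=(-3)|3=-1
after add $t6, $t6, 4: $t6=100+4=104
after add $t4, $t4, 2: $t4=2+2=4
cmp $t4, 10  (cmp 4,10)
bne again: taken
after lw $t2, 0($t6): $t2=M[104]=17
after or $t2, $t2, 3: $t2=17|3=19
after add $t6, $t6, 4: $t6=104+4=108
after add $t4, $t4, 2: $t4=4+2=6
cmp $t4, 10  (cmp 6,10)
bne again: taken
after lw $t2, 0($t6): $t2=M[108]=3
after or $t2, $t2, 3: $t2=3|3=3
after add $t6, $t6, 4: $t6=108+4=112
after add $t4, $t4, 2: $t4=6+2=8
cmp $t4, 10  (cmp 8,10)
bne again: taken
after lw $t2, 0($t6): $t2=M[112]=29
after or $t2, $t2, 3: $t2=29|3=31
after add $t6, $t6, 4: $t6=112+4=116
after add $t4, $t4, 2: $t4=8+2=10
cmp $t4, 10  (cmp 10,10)
bne again: not taken
sw $t2, (112) → M[112]=31
halt.

31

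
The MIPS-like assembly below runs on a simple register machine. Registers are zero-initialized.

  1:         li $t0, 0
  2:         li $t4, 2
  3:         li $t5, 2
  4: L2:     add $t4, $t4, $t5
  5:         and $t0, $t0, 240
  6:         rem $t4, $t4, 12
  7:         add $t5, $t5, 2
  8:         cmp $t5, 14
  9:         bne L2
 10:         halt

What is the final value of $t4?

8

li $t0, 0 → $t0=0
li $t4, 2 → $t4=2
li $t5, 2 → $t5=2
add $t4, $t4, $t5 → $t4=2+2=4
and $t0, $t0, 240 → $t0=0&240=0
rem $t4, $t4, 12 → $t4=4%12=4
add $t5, $t5, 2 → $t5=2+2=4
cmp $t5, 14  (cmp 4,14)
bne L2: taken
add $t4, $t4, $t5 → $t4=4+4=8
and $t0, $t0, 240 → $t0=0&240=0
rem $t4, $t4, 12 → $t4=8%12=8
add $t5, $t5, 2 → $t5=4+2=6
cmp $t5, 14  (cmp 6,14)
bne L2: taken
add $t4, $t4, $t5 → $t4=8+6=14
and $t0, $t0, 240 → $t0=0&240=0
rem $t4, $t4, 12 → $t4=14%12=2
add $t5, $t5, 2 → $t5=6+2=8
cmp $t5, 14  (cmp 8,14)
bne L2: taken
add $t4, $t4, $t5 → $t4=2+8=10
and $t0, $t0, 240 → $t0=0&240=0
rem $t4, $t4, 12 → $t4=10%12=10
add $t5, $t5, 2 → $t5=8+2=10
cmp $t5, 14  (cmp 10,14)
bne L2: taken
add $t4, $t4, $t5 → $t4=10+10=20
and $t0, $t0, 240 → $t0=0&240=0
rem $t4, $t4, 12 → $t4=20%12=8
add $t5, $t5, 2 → $t5=10+2=12
cmp $t5, 14  (cmp 12,14)
bne L2: taken
add $t4, $t4, $t5 → $t4=8+12=20
and $t0, $t0, 240 → $t0=0&240=0
rem $t4, $t4, 12 → $t4=20%12=8
add $t5, $t5, 2 → $t5=12+2=14
cmp $t5, 14  (cmp 14,14)
bne L2: not taken
halt.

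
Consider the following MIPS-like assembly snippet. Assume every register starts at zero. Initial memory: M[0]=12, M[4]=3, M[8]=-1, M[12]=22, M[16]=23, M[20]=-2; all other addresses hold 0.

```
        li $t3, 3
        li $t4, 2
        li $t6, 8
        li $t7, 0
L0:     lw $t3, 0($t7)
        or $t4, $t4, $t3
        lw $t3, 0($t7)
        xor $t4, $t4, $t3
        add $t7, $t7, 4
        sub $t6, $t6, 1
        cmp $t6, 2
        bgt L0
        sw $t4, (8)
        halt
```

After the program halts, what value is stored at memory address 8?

0

$t3=3
$t4=2
$t6=8
$t7=0
$t3=M[0]=12
$t4=2|12=14
$t3=M[0]=12
$t4=14^12=2
$t7=0+4=4
$t6=8-1=7
cmp $t6, 2  (cmp 7,2)
bgt L0: taken
$t3=M[4]=3
$t4=2|3=3
$t3=M[4]=3
$t4=3^3=0
$t7=4+4=8
$t6=7-1=6
cmp $t6, 2  (cmp 6,2)
bgt L0: taken
$t3=M[8]=-1
$t4=0|(-1)=-1
$t3=M[8]=-1
$t4=(-1)^(-1)=0
$t7=8+4=12
$t6=6-1=5
cmp $t6, 2  (cmp 5,2)
bgt L0: taken
$t3=M[12]=22
$t4=0|22=22
$t3=M[12]=22
$t4=22^22=0
$t7=12+4=16
$t6=5-1=4
cmp $t6, 2  (cmp 4,2)
bgt L0: taken
$t3=M[16]=23
$t4=0|23=23
$t3=M[16]=23
$t4=23^23=0
$t7=16+4=20
$t6=4-1=3
cmp $t6, 2  (cmp 3,2)
bgt L0: taken
$t3=M[20]=-2
$t4=0|(-2)=-2
$t3=M[20]=-2
$t4=(-2)^(-2)=0
$t7=20+4=24
$t6=3-1=2
cmp $t6, 2  (cmp 2,2)
bgt L0: not taken
sw $t4, (8) → M[8]=0
halt.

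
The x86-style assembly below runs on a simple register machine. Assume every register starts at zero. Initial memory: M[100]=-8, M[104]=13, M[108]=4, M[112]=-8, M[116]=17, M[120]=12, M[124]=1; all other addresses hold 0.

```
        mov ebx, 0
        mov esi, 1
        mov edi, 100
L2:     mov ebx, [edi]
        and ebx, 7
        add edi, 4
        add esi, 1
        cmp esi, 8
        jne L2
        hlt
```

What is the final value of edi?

mov ebx, 0 → ebx=0
mov esi, 1 → esi=1
mov edi, 100 → edi=100
mov ebx, [edi] → ebx=M[100]=-8
and ebx, 7 → ebx=(-8)&7=0
add edi, 4 → edi=100+4=104
add esi, 1 → esi=1+1=2
cmp esi, 8  (cmp 2,8)
jne L2: taken
mov ebx, [edi] → ebx=M[104]=13
and ebx, 7 → ebx=13&7=5
add edi, 4 → edi=104+4=108
add esi, 1 → esi=2+1=3
cmp esi, 8  (cmp 3,8)
jne L2: taken
mov ebx, [edi] → ebx=M[108]=4
and ebx, 7 → ebx=4&7=4
add edi, 4 → edi=108+4=112
add esi, 1 → esi=3+1=4
cmp esi, 8  (cmp 4,8)
jne L2: taken
mov ebx, [edi] → ebx=M[112]=-8
and ebx, 7 → ebx=(-8)&7=0
add edi, 4 → edi=112+4=116
add esi, 1 → esi=4+1=5
cmp esi, 8  (cmp 5,8)
jne L2: taken
mov ebx, [edi] → ebx=M[116]=17
and ebx, 7 → ebx=17&7=1
add edi, 4 → edi=116+4=120
add esi, 1 → esi=5+1=6
cmp esi, 8  (cmp 6,8)
jne L2: taken
mov ebx, [edi] → ebx=M[120]=12
and ebx, 7 → ebx=12&7=4
add edi, 4 → edi=120+4=124
add esi, 1 → esi=6+1=7
cmp esi, 8  (cmp 7,8)
jne L2: taken
mov ebx, [edi] → ebx=M[124]=1
and ebx, 7 → ebx=1&7=1
add edi, 4 → edi=124+4=128
add esi, 1 → esi=7+1=8
cmp esi, 8  (cmp 8,8)
jne L2: not taken
halt.

128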